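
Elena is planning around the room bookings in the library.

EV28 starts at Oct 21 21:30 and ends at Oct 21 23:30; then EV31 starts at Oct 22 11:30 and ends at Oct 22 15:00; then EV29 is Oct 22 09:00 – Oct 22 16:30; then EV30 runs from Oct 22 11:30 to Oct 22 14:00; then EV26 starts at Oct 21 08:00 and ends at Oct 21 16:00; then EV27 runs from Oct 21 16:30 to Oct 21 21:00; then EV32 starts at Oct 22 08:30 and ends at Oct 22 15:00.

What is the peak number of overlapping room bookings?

Sweep the timeline, counting +1 at each start and −1 at each end (ends before starts at a tie):
Oct 21 08:00 start EV26 → 1
Oct 21 16:00 end EV26 → 0
Oct 21 16:30 start EV27 → 1
Oct 21 21:00 end EV27 → 0
Oct 21 21:30 start EV28 → 1
Oct 21 23:30 end EV28 → 0
Oct 22 08:30 start EV32 → 1
Oct 22 09:00 start EV29 → 2
Oct 22 11:30 start EV30 → 3
Oct 22 11:30 start EV31 → 4
Oct 22 14:00 end EV30 → 3
Oct 22 15:00 end EV31 → 2
Oct 22 15:00 end EV32 → 1
Oct 22 16:30 end EV29 → 0
Peak is 4, at Oct 22 11:30 (EV29, EV30, EV31, EV32).

4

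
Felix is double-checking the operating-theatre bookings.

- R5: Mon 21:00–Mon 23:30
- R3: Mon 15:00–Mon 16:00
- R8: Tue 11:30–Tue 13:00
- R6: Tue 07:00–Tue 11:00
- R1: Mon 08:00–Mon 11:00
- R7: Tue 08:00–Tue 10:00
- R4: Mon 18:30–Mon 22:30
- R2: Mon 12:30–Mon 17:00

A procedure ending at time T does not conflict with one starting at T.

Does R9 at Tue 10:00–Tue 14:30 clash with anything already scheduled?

R1: ends Mon 11:00 at or before R9 starts Tue 10:00 → clear.
R2: ends Mon 17:00 at or before R9 starts Tue 10:00 → clear.
R3: ends Mon 16:00 at or before R9 starts Tue 10:00 → clear.
R4: ends Mon 22:30 at or before R9 starts Tue 10:00 → clear.
R5: ends Mon 23:30 at or before R9 starts Tue 10:00 → clear.
R6: starts Tue 07:00 before R9 ends Tue 14:30, and ends Tue 11:00 after R9 starts Tue 10:00 → overlap.
R7: ends Tue 10:00 at or before R9 starts Tue 10:00 → clear.
R8: starts Tue 11:30 before R9 ends Tue 14:30, and ends Tue 13:00 after R9 starts Tue 10:00 → overlap.
R9 overlaps R6, R8.

Yes — it overlaps R6, R8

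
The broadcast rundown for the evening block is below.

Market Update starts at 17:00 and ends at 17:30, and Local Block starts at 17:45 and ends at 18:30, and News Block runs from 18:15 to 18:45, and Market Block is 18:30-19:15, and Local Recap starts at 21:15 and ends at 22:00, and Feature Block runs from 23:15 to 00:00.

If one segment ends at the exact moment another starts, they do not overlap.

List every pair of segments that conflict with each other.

Sorted by start: Market Update, Local Block, News Block, Market Block, Local Recap, Feature Block.
Local Block starts after Market Update ends; Market Update is clear from here.
News Block starts before Local Block ends → Local Block and News Block overlap.
Market Block starts exactly when Local Block ends (back-to-back, no overlap); Local Block is clear from here.
Market Block starts before News Block ends → News Block and Market Block overlap.
Local Recap starts after News Block ends; News Block is clear from here.
Local Recap starts after Market Block ends; Market Block is clear from here.
Feature Block starts after Local Recap ends.

Local Block & News Block, Market Block & News Block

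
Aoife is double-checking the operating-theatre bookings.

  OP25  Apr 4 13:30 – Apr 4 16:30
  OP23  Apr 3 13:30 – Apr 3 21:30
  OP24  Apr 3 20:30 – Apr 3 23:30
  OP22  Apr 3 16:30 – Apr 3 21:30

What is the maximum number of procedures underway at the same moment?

Walk through starts and ends in time order (an end at T is processed before a start at T):
Apr 3 13:30 start OP23 → 1
Apr 3 16:30 start OP22 → 2
Apr 3 20:30 start OP24 → 3
Apr 3 21:30 end OP22 → 2
Apr 3 21:30 end OP23 → 1
Apr 3 23:30 end OP24 → 0
Apr 4 13:30 start OP25 → 1
Apr 4 16:30 end OP25 → 0
Peak is 3, at Apr 3 20:30 (OP22, OP23, OP24).

3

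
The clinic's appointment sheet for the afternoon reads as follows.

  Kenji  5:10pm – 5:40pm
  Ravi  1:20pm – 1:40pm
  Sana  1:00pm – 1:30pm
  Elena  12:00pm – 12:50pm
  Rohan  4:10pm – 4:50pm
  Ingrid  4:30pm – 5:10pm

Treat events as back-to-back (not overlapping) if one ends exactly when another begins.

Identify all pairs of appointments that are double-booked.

Ingrid & Rohan, Ravi & Sana

Sorted by start: Elena, Sana, Ravi, Rohan, Ingrid, Kenji.
Sana starts after Elena ends — done with Elena.
Ravi starts before Sana ends → Sana and Ravi overlap.
Rohan starts after Sana ends — done with Sana.
Rohan starts after Ravi ends — done with Ravi.
Ingrid starts before Rohan ends → Rohan and Ingrid overlap.
Kenji starts after Rohan ends.
Kenji starts exactly when Ingrid ends (back-to-back, no overlap).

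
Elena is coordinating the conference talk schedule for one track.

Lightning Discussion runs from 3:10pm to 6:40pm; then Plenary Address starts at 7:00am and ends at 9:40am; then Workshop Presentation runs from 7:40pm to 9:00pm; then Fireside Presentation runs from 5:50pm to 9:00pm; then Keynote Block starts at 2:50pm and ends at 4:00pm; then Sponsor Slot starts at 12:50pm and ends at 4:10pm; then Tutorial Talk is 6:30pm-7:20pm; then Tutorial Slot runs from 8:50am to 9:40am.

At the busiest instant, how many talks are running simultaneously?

3

Sweep the timeline, counting +1 at each start and −1 at each end (ends before starts at a tie):
7:00am start Plenary Address → 1
8:50am start Tutorial Slot → 2
9:40am end Plenary Address → 1
9:40am end Tutorial Slot → 0
12:50pm start Sponsor Slot → 1
2:50pm start Keynote Block → 2
3:10pm start Lightning Discussion → 3
4:00pm end Keynote Block → 2
4:10pm end Sponsor Slot → 1
5:50pm start Fireside Presentation → 2
6:30pm start Tutorial Talk → 3
6:40pm end Lightning Discussion → 2
7:20pm end Tutorial Talk → 1
7:40pm start Workshop Presentation → 2
9:00pm end Fireside Presentation → 1
9:00pm end Workshop Presentation → 0
Peak is 3, at 3:10pm (Keynote Block, Lightning Discussion, Sponsor Slot).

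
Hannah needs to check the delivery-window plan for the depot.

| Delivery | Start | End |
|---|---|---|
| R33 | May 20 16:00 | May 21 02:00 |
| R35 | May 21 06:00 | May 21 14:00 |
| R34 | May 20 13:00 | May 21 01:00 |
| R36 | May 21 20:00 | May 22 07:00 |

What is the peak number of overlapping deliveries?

2

Walk through starts and ends in time order (an end at T is processed before a start at T):
May 20 13:00 start R34 → 1
May 20 16:00 start R33 → 2
May 21 01:00 end R34 → 1
May 21 02:00 end R33 → 0
May 21 06:00 start R35 → 1
May 21 14:00 end R35 → 0
May 21 20:00 start R36 → 1
May 22 07:00 end R36 → 0
Peak is 2, at May 20 16:00 (R33, R34).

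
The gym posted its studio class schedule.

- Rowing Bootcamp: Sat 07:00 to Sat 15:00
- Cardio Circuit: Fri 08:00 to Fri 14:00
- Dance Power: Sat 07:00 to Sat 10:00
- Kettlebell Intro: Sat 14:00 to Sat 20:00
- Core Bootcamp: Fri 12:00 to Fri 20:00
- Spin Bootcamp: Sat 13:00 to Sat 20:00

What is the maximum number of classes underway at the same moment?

3

Sweep the timeline, counting +1 at each start and −1 at each end (ends before starts at a tie):
Fri 08:00 start Cardio Circuit → 1
Fri 12:00 start Core Bootcamp → 2
Fri 14:00 end Cardio Circuit → 1
Fri 20:00 end Core Bootcamp → 0
Sat 07:00 start Dance Power → 1
Sat 07:00 start Rowing Bootcamp → 2
Sat 10:00 end Dance Power → 1
Sat 13:00 start Spin Bootcamp → 2
Sat 14:00 start Kettlebell Intro → 3
Sat 15:00 end Rowing Bootcamp → 2
Sat 20:00 end Kettlebell Intro → 1
Sat 20:00 end Spin Bootcamp → 0
Peak is 3, at Sat 14:00 (Kettlebell Intro, Rowing Bootcamp, Spin Bootcamp).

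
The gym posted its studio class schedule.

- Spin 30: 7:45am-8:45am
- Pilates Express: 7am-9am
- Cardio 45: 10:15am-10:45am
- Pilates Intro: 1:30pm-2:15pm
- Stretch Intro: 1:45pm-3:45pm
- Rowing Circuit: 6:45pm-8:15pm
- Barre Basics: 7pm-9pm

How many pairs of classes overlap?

Sorted by start: Pilates Express, Spin 30, Cardio 45, Pilates Intro, Stretch Intro, Rowing Circuit, Barre Basics.
Spin 30 starts before Pilates Express ends → Pilates Express and Spin 30 overlap.
Cardio 45 starts after Pilates Express ends — done with Pilates Express.
Cardio 45 starts after Spin 30 ends — done with Spin 30.
Pilates Intro starts after Cardio 45 ends — done with Cardio 45.
Stretch Intro starts before Pilates Intro ends → Pilates Intro and Stretch Intro overlap.
Rowing Circuit starts after Pilates Intro ends — done with Pilates Intro.
Rowing Circuit starts after Stretch Intro ends — done with Stretch Intro.
Barre Basics starts before Rowing Circuit ends → Rowing Circuit and Barre Basics overlap.
Overlapping pairs: Barre Basics & Rowing Circuit, Pilates Express & Spin 30, Pilates Intro & Stretch Intro — 3 in total.

3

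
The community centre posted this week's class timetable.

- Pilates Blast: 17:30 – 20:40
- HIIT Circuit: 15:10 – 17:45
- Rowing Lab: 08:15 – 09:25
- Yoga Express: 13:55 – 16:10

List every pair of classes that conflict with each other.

HIIT Circuit & Pilates Blast, HIIT Circuit & Yoga Express

Check each pair: they overlap iff neither finishes before the other starts.
Sorted by start: Rowing Lab, Yoga Express, HIIT Circuit, Pilates Blast.
Yoga Express starts after Rowing Lab ends; Rowing Lab is clear from here.
HIIT Circuit starts before Yoga Express ends → Yoga Express and HIIT Circuit overlap.
Pilates Blast starts after Yoga Express ends.
Pilates Blast starts before HIIT Circuit ends → HIIT Circuit and Pilates Blast overlap.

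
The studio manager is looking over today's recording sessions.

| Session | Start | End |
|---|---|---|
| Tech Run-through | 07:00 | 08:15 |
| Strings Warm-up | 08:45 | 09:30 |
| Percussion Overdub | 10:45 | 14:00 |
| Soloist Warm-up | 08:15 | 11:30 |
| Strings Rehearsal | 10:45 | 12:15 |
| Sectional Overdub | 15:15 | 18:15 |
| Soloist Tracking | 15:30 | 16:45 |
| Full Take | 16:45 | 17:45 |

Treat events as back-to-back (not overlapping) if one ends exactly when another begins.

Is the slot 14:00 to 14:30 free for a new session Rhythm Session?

Yes — the slot is free

Tech Run-through: ends 08:15 at or before Rhythm Session starts 14:00 → clear.
Soloist Warm-up: ends 11:30 at or before Rhythm Session starts 14:00 → clear.
Strings Warm-up: ends 09:30 at or before Rhythm Session starts 14:00 → clear.
Percussion Overdub: ends 14:00 at or before Rhythm Session starts 14:00 → clear.
Strings Rehearsal: ends 12:15 at or before Rhythm Session starts 14:00 → clear.
Sectional Overdub: starts 15:15 at or after Rhythm Session ends 14:30 → clear.
Soloist Tracking: starts 15:30 at or after Rhythm Session ends 14:30 → clear.
Full Take: starts 16:45 at or after Rhythm Session ends 14:30 → clear.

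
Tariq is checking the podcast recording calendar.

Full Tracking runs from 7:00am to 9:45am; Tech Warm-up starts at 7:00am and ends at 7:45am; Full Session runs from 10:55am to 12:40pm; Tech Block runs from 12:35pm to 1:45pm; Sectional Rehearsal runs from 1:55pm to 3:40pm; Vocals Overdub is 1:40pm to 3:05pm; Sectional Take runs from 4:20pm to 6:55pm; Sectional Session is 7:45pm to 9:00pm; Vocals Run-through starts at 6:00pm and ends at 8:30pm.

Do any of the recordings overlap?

Two intervals overlap when each starts before the other ends.
Sorted by start: Full Tracking, Tech Warm-up, Full Session, Tech Block, Vocals Overdub, Sectional Rehearsal, Sectional Take, Vocals Run-through, Sectional Session.
Tech Warm-up starts before Full Tracking ends → Full Tracking and Tech Warm-up overlap.
That's a conflict, so the schedule is not conflict-free.

Yes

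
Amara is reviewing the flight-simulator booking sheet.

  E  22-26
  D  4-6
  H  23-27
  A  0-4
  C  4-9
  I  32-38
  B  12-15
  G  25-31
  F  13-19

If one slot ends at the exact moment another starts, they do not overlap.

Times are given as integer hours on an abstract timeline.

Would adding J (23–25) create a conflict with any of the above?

Yes — it overlaps E, H

A: ends 4 at or before J starts 23 → clear.
C: ends 9 at or before J starts 23 → clear.
D: ends 6 at or before J starts 23 → clear.
B: ends 15 at or before J starts 23 → clear.
F: ends 19 at or before J starts 23 → clear.
E: starts 22 before J ends 25, and ends 26 after J starts 23 → overlap.
H: starts 23 before J ends 25, and ends 27 after J starts 23 → overlap.
G: starts 25 at or after J ends 25 → clear.
I: starts 32 at or after J ends 25 → clear.
J overlaps E, H.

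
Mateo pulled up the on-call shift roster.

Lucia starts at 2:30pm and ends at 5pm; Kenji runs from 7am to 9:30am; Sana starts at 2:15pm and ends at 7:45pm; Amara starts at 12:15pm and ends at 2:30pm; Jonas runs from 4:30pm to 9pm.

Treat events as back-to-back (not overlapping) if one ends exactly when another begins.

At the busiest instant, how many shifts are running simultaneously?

3

Walk through starts and ends in time order (an end at T is processed before a start at T):
7am start Kenji → 1
9:30am end Kenji → 0
12:15pm start Amara → 1
2:15pm start Sana → 2
2:30pm end Amara → 1
2:30pm start Lucia → 2
4:30pm start Jonas → 3
5pm end Lucia → 2
7:45pm end Sana → 1
9pm end Jonas → 0
Peak is 3, at 4:30pm (Jonas, Lucia, Sana).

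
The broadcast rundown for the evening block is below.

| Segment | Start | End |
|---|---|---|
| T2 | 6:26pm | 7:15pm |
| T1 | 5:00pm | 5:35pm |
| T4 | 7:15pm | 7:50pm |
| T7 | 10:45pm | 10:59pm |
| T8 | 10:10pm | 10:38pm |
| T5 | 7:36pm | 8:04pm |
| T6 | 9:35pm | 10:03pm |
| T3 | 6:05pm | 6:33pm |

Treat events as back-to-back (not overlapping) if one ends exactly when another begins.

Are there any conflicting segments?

Sorted by start: T1, T3, T2, T4, T5, T6, T8, T7.
T3 starts after T1 ends, so T1 has no further overlaps.
T2 starts before T3 ends → T3 and T2 overlap.
That's a conflict, so the schedule is not conflict-free.

Yes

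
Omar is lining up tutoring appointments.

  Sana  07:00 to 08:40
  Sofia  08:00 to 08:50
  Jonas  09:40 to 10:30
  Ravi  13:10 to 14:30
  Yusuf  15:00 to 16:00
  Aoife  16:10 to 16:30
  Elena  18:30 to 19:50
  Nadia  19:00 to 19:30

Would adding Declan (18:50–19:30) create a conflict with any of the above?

Yes — it overlaps Elena, Nadia

Sana: ends 08:40 at or before Declan starts 18:50 → clear.
Sofia: ends 08:50 at or before Declan starts 18:50 → clear.
Jonas: ends 10:30 at or before Declan starts 18:50 → clear.
Ravi: ends 14:30 at or before Declan starts 18:50 → clear.
Yusuf: ends 16:00 at or before Declan starts 18:50 → clear.
Aoife: ends 16:30 at or before Declan starts 18:50 → clear.
Elena: starts 18:30 before Declan ends 19:30, and ends 19:50 after Declan starts 18:50 → overlap.
Nadia: starts 19:00 before Declan ends 19:30, and ends 19:30 after Declan starts 18:50 → overlap.
Declan overlaps Elena, Nadia.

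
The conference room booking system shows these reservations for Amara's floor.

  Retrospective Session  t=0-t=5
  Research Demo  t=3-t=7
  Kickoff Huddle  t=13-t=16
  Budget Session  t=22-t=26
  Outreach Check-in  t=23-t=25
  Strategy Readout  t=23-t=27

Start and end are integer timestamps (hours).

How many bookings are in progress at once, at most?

3

Walk through starts and ends in time order (an end at T is processed before a start at T):
t=0 start Retrospective Session → 1
t=3 start Research Demo → 2
t=5 end Retrospective Session → 1
t=7 end Research Demo → 0
t=13 start Kickoff Huddle → 1
t=16 end Kickoff Huddle → 0
t=22 start Budget Session → 1
t=23 start Outreach Check-in → 2
t=23 start Strategy Readout → 3
t=25 end Outreach Check-in → 2
t=26 end Budget Session → 1
t=27 end Strategy Readout → 0
Peak is 3, at t=23 (Budget Session, Outreach Check-in, Strategy Readout).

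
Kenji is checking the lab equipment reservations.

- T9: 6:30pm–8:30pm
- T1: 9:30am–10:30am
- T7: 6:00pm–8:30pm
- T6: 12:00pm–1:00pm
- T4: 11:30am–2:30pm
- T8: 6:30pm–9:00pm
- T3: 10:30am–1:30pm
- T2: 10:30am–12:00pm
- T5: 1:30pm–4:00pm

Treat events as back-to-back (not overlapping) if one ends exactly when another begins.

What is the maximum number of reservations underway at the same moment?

Sort all start/end points and keep a running count:
9:30am start T1 → 1
10:30am end T1 → 0
10:30am start T2 → 1
10:30am start T3 → 2
11:30am start T4 → 3
12:00pm end T2 → 2
12:00pm start T6 → 3
1:00pm end T6 → 2
1:30pm end T3 → 1
1:30pm start T5 → 2
2:30pm end T4 → 1
4:00pm end T5 → 0
6:00pm start T7 → 1
6:30pm start T8 → 2
6:30pm start T9 → 3
8:30pm end T7 → 2
8:30pm end T9 → 1
9:00pm end T8 → 0
Peak is 3, at 11:30am (T2, T3, T4).

3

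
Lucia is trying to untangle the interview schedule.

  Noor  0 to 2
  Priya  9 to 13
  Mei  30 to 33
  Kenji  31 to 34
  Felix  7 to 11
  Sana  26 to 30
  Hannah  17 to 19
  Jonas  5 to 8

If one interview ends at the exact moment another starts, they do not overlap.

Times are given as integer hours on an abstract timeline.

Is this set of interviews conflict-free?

Check each pair: they overlap iff neither finishes before the other starts.
Sorted by start: Noor, Jonas, Felix, Priya, Hannah, Sana, Mei, Kenji.
Jonas starts after Noor ends — done with Noor.
Felix starts before Jonas ends → Jonas and Felix overlap.
That's a conflict, so the schedule is not conflict-free.

No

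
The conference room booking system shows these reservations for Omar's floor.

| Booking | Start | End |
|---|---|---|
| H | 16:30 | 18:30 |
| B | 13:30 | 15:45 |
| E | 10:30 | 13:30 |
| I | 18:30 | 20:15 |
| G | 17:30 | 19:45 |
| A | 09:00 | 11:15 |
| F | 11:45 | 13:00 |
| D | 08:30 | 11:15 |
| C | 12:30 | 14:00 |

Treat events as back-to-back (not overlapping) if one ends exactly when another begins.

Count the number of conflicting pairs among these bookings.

9

Two intervals overlap when each starts before the other ends.
Sorted by start: D, A, E, F, C, B, H, G, I.
A starts before D ends → D and A overlap.
E starts before D ends → D and E overlap.
F starts after D ends — done with D.
E starts before A ends → A and E overlap.
F starts after A ends — done with A.
F starts before E ends → E and F overlap.
C starts before E ends → E and C overlap.
B starts exactly when E ends (back-to-back, no overlap) — done with E.
C starts before F ends → F and C overlap.
B starts after F ends — done with F.
B starts before C ends → C and B overlap.
H starts after C ends — done with C.
H starts after B ends — done with B.
G starts before H ends → H and G overlap.
I starts exactly when H ends (back-to-back, no overlap).
I starts before G ends → G and I overlap.
Overlapping pairs: A & D, A & E, B & C, C & E, C & F, D & E, E & F, G & H, G & I — 9 in total.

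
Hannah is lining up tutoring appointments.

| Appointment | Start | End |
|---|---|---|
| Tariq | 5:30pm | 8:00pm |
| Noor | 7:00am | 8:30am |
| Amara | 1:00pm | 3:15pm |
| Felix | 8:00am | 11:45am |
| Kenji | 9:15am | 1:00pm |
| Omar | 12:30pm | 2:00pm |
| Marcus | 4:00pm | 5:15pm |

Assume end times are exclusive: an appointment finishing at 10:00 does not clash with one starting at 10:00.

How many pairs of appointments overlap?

4

Sorted by start: Noor, Felix, Kenji, Omar, Amara, Marcus, Tariq.
Felix starts before Noor ends → Noor and Felix overlap.
Kenji starts after Noor ends, so Noor has no further overlaps.
Kenji starts before Felix ends → Felix and Kenji overlap.
Omar starts after Felix ends, so Felix has no further overlaps.
Omar starts before Kenji ends → Kenji and Omar overlap.
Amara starts exactly when Kenji ends (back-to-back, no overlap), so Kenji has no further overlaps.
Amara starts before Omar ends → Omar and Amara overlap.
Marcus starts after Omar ends, so Omar has no further overlaps.
Marcus starts after Amara ends, so Amara has no further overlaps.
Tariq starts after Marcus ends.
Overlapping pairs: Amara & Omar, Felix & Kenji, Felix & Noor, Kenji & Omar — 4 in total.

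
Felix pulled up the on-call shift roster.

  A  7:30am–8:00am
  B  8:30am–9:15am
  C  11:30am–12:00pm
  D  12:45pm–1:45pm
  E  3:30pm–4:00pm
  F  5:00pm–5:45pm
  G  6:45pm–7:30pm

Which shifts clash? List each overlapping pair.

Two intervals overlap when each starts before the other ends.
Sorted by start: A, B, C, D, E, F, G.
B starts after A ends, so A has no further overlaps.
C starts after B ends, so B has no further overlaps.
D starts after C ends, so C has no further overlaps.
E starts after D ends, so D has no further overlaps.
F starts after E ends, so E has no further overlaps.
G starts after F ends.

no conflicts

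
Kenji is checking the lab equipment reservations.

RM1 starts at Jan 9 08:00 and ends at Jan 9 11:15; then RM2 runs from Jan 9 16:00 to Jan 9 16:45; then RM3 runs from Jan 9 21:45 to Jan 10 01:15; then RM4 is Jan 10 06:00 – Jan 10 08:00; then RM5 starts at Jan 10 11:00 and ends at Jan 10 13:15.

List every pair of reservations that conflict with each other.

Sorted by start: RM1, RM2, RM3, RM4, RM5.
RM2 starts after RM1 ends — done with RM1.
RM3 starts after RM2 ends — done with RM2.
RM4 starts after RM3 ends — done with RM3.
RM5 starts after RM4 ends.

no conflicts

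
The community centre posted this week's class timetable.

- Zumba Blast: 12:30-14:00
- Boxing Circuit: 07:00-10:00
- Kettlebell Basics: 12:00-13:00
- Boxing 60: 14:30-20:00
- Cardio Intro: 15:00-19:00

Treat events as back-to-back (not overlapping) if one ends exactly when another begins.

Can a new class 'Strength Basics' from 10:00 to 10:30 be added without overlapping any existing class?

Boxing Circuit: ends 10:00 at or before Strength Basics starts 10:00 → clear.
Kettlebell Basics: starts 12:00 at or after Strength Basics ends 10:30 → clear.
Zumba Blast: starts 12:30 at or after Strength Basics ends 10:30 → clear.
Boxing 60: starts 14:30 at or after Strength Basics ends 10:30 → clear.
Cardio Intro: starts 15:00 at or after Strength Basics ends 10:30 → clear.

Yes — the slot is free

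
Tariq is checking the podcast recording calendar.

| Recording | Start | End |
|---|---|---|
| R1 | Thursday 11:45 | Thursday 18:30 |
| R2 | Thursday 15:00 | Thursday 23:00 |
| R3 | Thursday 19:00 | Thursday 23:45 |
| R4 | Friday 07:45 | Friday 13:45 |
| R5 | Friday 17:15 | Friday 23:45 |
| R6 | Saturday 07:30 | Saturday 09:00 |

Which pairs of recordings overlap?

Two intervals overlap when each starts before the other ends.
Sorted by start: R1, R2, R3, R4, R5, R6.
R2 starts before R1 ends → R1 and R2 overlap.
R3 starts after R1 ends — done with R1.
R3 starts before R2 ends → R2 and R3 overlap.
R4 starts after R2 ends — done with R2.
R4 starts after R3 ends — done with R3.
R5 starts after R4 ends — done with R4.
R6 starts after R5 ends.

R1 & R2, R2 & R3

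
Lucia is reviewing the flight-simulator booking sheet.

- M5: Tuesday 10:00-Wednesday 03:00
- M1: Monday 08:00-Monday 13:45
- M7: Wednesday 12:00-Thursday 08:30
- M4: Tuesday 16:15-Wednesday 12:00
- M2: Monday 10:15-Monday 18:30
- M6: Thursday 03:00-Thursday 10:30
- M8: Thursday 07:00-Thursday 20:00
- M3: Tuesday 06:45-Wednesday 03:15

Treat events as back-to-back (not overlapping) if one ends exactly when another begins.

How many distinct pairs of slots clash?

Check each pair: they overlap iff neither finishes before the other starts.
Sorted by start: M1, M2, M3, M5, M4, M7, M6, M8.
M2 starts before M1 ends → M1 and M2 overlap.
M3 starts after M1 ends; M1 is clear from here.
M3 starts after M2 ends; M2 is clear from here.
M5 starts before M3 ends → M3 and M5 overlap.
M4 starts before M3 ends → M3 and M4 overlap.
M7 starts after M3 ends; M3 is clear from here.
M4 starts before M5 ends → M5 and M4 overlap.
M7 starts after M5 ends; M5 is clear from here.
M7 starts exactly when M4 ends (back-to-back, no overlap); M4 is clear from here.
M6 starts before M7 ends → M7 and M6 overlap.
M8 starts before M7 ends → M7 and M8 overlap.
M8 starts before M6 ends → M6 and M8 overlap.
Overlapping pairs: M1 & M2, M3 & M4, M3 & M5, M4 & M5, M6 & M7, M6 & M8, M7 & M8 — 7 in total.

7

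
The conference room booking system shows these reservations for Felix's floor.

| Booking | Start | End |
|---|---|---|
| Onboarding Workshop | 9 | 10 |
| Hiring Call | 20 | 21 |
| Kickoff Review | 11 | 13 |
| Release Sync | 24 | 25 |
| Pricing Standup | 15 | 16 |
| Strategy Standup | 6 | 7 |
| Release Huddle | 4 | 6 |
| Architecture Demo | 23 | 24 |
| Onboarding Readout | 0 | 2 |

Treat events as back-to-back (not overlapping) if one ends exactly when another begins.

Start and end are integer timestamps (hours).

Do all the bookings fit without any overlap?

Yes

Check each pair: they overlap iff neither finishes before the other starts.
Sorted by start: Onboarding Readout, Release Huddle, Strategy Standup, Onboarding Workshop, Kickoff Review, Pricing Standup, Hiring Call, Architecture Demo, Release Sync.
Release Huddle starts after Onboarding Readout ends, so Onboarding Readout has no further overlaps.
Strategy Standup starts exactly when Release Huddle ends (back-to-back, no overlap), so Release Huddle has no further overlaps.
Onboarding Workshop starts after Strategy Standup ends, so Strategy Standup has no further overlaps.
Kickoff Review starts after Onboarding Workshop ends, so Onboarding Workshop has no further overlaps.
Pricing Standup starts after Kickoff Review ends, so Kickoff Review has no further overlaps.
Hiring Call starts after Pricing Standup ends, so Pricing Standup has no further overlaps.
Architecture Demo starts after Hiring Call ends, so Hiring Call has no further overlaps.
Release Sync starts exactly when Architecture Demo ends (back-to-back, no overlap).
Every pair is clear; the schedule has no overlaps.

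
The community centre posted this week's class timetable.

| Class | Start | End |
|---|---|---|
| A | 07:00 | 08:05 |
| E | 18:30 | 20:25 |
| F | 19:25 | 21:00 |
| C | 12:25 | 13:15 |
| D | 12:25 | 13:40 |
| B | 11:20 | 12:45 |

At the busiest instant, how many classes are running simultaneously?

Walk through starts and ends in time order (an end at T is processed before a start at T):
07:00 start A → 1
08:05 end A → 0
11:20 start B → 1
12:25 start C → 2
12:25 start D → 3
12:45 end B → 2
13:15 end C → 1
13:40 end D → 0
18:30 start E → 1
19:25 start F → 2
20:25 end E → 1
21:00 end F → 0
Peak is 3, at 12:25 (B, C, D).

3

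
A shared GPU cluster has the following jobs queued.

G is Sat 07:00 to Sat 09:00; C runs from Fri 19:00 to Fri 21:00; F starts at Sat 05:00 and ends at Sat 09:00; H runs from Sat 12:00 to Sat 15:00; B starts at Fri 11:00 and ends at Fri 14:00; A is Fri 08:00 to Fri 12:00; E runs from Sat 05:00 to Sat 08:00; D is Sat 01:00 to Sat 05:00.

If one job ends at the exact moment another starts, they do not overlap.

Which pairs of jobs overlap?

A & B, E & F, E & G, F & G

Two intervals overlap when each starts before the other ends.
Sorted by start: A, B, C, D, E, F, G, H.
B starts before A ends → A and B overlap.
C starts after A ends — done with A.
C starts after B ends — done with B.
D starts after C ends — done with C.
E starts exactly when D ends (back-to-back, no overlap) — done with D.
F starts before E ends → E and F overlap.
G starts before E ends → E and G overlap.
H starts after E ends.
G starts before F ends → F and G overlap.
H starts after F ends.
H starts after G ends.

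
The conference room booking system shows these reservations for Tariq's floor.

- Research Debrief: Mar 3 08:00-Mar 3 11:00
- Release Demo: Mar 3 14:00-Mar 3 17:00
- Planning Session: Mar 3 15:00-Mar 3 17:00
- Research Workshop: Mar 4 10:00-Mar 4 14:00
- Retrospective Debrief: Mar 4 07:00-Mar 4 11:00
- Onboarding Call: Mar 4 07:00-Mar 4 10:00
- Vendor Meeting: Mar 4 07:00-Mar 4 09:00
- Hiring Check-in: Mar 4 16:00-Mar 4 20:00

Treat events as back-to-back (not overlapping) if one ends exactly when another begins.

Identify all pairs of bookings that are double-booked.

Onboarding Call & Retrospective Debrief, Onboarding Call & Vendor Meeting, Planning Session & Release Demo, Research Workshop & Retrospective Debrief, Retrospective Debrief & Vendor Meeting

Sorted by start: Research Debrief, Release Demo, Planning Session, Retrospective Debrief, Onboarding Call, Vendor Meeting, Research Workshop, Hiring Check-in.
Release Demo starts after Research Debrief ends, so Research Debrief has no further overlaps.
Planning Session starts before Release Demo ends → Release Demo and Planning Session overlap.
Retrospective Debrief starts after Release Demo ends, so Release Demo has no further overlaps.
Retrospective Debrief starts after Planning Session ends, so Planning Session has no further overlaps.
Onboarding Call starts before Retrospective Debrief ends → Retrospective Debrief and Onboarding Call overlap.
Vendor Meeting starts before Retrospective Debrief ends → Retrospective Debrief and Vendor Meeting overlap.
Research Workshop starts before Retrospective Debrief ends → Retrospective Debrief and Research Workshop overlap.
Hiring Check-in starts after Retrospective Debrief ends.
Vendor Meeting starts before Onboarding Call ends → Onboarding Call and Vendor Meeting overlap.
Research Workshop starts exactly when Onboarding Call ends (back-to-back, no overlap), so Onboarding Call has no further overlaps.
Research Workshop starts after Vendor Meeting ends, so Vendor Meeting has no further overlaps.
Hiring Check-in starts after Research Workshop ends.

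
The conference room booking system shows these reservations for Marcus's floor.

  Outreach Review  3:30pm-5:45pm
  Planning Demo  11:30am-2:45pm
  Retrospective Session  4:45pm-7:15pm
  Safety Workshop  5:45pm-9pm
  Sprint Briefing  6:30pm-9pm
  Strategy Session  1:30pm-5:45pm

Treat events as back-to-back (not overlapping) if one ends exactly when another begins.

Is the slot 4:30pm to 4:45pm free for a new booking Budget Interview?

Planning Demo: ends 2:45pm at or before Budget Interview starts 4:30pm → clear.
Strategy Session: starts 1:30pm before Budget Interview ends 4:45pm, and ends 5:45pm after Budget Interview starts 4:30pm → overlap.
Outreach Review: starts 3:30pm before Budget Interview ends 4:45pm, and ends 5:45pm after Budget Interview starts 4:30pm → overlap.
Retrospective Session: starts 4:45pm at or after Budget Interview ends 4:45pm → clear.
Safety Workshop: starts 5:45pm at or after Budget Interview ends 4:45pm → clear.
Sprint Briefing: starts 6:30pm at or after Budget Interview ends 4:45pm → clear.
Budget Interview overlaps Outreach Review, Strategy Session.

No — it overlaps Outreach Review, Strategy Session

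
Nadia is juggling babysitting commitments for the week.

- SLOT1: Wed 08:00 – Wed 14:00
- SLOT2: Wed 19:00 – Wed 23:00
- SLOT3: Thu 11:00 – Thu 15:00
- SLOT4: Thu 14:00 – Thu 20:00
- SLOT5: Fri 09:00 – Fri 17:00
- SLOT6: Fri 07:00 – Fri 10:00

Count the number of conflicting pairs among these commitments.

2

Sorted by start: SLOT1, SLOT2, SLOT3, SLOT4, SLOT6, SLOT5.
SLOT2 starts after SLOT1 ends, so SLOT1 has no further overlaps.
SLOT3 starts after SLOT2 ends, so SLOT2 has no further overlaps.
SLOT4 starts before SLOT3 ends → SLOT3 and SLOT4 overlap.
SLOT6 starts after SLOT3 ends, so SLOT3 has no further overlaps.
SLOT6 starts after SLOT4 ends, so SLOT4 has no further overlaps.
SLOT5 starts before SLOT6 ends → SLOT6 and SLOT5 overlap.
Overlapping pairs: SLOT3 & SLOT4, SLOT5 & SLOT6 — 2 in total.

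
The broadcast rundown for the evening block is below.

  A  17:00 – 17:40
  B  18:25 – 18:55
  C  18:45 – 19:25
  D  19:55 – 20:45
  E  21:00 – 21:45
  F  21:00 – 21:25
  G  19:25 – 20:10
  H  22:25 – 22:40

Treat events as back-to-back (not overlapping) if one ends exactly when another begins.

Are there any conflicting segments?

Check each pair: they overlap iff neither finishes before the other starts.
Sorted by start: A, B, C, G, D, E, F, H.
B starts after A ends, so nothing later overlaps A either.
C starts before B ends → B and C overlap.
That's a conflict, so the schedule is not conflict-free.

Yes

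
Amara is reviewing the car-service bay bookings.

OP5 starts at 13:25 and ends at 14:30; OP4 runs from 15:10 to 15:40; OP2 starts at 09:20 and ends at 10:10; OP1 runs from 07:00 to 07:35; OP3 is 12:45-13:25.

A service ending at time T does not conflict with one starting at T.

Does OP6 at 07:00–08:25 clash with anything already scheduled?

OP1: starts 07:00 before OP6 ends 08:25, and ends 07:35 after OP6 starts 07:00 → overlap.
OP2: starts 09:20 at or after OP6 ends 08:25 → clear.
OP3: starts 12:45 at or after OP6 ends 08:25 → clear.
OP5: starts 13:25 at or after OP6 ends 08:25 → clear.
OP4: starts 15:10 at or after OP6 ends 08:25 → clear.
OP6 overlaps OP1.

Yes — it overlaps OP1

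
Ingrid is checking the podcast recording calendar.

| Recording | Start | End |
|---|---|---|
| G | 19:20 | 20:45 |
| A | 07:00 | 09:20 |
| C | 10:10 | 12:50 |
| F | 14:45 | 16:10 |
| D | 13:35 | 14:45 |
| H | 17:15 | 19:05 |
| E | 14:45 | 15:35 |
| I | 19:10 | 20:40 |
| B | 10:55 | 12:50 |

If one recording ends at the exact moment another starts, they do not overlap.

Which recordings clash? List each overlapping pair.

B & C, E & F, G & I

Sorted by start: A, C, B, D, E, F, H, I, G.
C starts after A ends, so A has no further overlaps.
B starts before C ends → C and B overlap.
D starts after C ends, so C has no further overlaps.
D starts after B ends, so B has no further overlaps.
E starts exactly when D ends (back-to-back, no overlap), so D has no further overlaps.
F starts before E ends → E and F overlap.
H starts after E ends, so E has no further overlaps.
H starts after F ends, so F has no further overlaps.
I starts after H ends, so H has no further overlaps.
G starts before I ends → I and G overlap.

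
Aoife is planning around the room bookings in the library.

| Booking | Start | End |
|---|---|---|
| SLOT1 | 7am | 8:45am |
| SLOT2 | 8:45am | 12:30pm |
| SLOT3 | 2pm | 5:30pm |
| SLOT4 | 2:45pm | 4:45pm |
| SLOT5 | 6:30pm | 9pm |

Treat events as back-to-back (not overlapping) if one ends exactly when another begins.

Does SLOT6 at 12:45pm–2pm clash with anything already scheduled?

SLOT1: ends 8:45am at or before SLOT6 starts 12:45pm → clear.
SLOT2: ends 12:30pm at or before SLOT6 starts 12:45pm → clear.
SLOT3: starts 2pm at or after SLOT6 ends 2pm → clear.
SLOT4: starts 2:45pm at or after SLOT6 ends 2pm → clear.
SLOT5: starts 6:30pm at or after SLOT6 ends 2pm → clear.

No — it doesn't clash with anything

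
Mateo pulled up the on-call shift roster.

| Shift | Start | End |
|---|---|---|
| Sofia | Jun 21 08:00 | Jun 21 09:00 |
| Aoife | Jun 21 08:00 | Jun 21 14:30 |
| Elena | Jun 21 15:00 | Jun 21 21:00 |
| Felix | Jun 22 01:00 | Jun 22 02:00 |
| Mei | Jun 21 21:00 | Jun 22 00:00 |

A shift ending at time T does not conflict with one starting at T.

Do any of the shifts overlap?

Two intervals overlap when each starts before the other ends.
Sorted by start: Sofia, Aoife, Elena, Mei, Felix.
Aoife starts before Sofia ends → Sofia and Aoife overlap.
That's a conflict, so the schedule is not conflict-free.

Yes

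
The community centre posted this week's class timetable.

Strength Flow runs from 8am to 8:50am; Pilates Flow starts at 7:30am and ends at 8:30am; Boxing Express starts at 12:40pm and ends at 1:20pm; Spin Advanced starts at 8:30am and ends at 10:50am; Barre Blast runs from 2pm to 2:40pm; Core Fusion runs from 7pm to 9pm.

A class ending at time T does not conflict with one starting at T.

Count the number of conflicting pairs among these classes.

2

Two intervals overlap when each starts before the other ends.
Sorted by start: Pilates Flow, Strength Flow, Spin Advanced, Boxing Express, Barre Blast, Core Fusion.
Strength Flow starts before Pilates Flow ends → Pilates Flow and Strength Flow overlap.
Spin Advanced starts exactly when Pilates Flow ends (back-to-back, no overlap) — done with Pilates Flow.
Spin Advanced starts before Strength Flow ends → Strength Flow and Spin Advanced overlap.
Boxing Express starts after Strength Flow ends — done with Strength Flow.
Boxing Express starts after Spin Advanced ends — done with Spin Advanced.
Barre Blast starts after Boxing Express ends — done with Boxing Express.
Core Fusion starts after Barre Blast ends.
Overlapping pairs: Pilates Flow & Strength Flow, Spin Advanced & Strength Flow — 2 in total.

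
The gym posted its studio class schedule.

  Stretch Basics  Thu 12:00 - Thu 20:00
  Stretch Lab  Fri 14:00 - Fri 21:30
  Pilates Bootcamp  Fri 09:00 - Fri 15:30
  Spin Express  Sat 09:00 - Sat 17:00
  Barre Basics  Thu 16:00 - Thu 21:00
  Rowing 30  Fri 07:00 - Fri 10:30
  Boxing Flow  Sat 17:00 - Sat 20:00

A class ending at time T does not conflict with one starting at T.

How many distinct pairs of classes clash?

3

Check each pair: they overlap iff neither finishes before the other starts.
Sorted by start: Stretch Basics, Barre Basics, Rowing 30, Pilates Bootcamp, Stretch Lab, Spin Express, Boxing Flow.
Barre Basics starts before Stretch Basics ends → Stretch Basics and Barre Basics overlap.
Rowing 30 starts after Stretch Basics ends — done with Stretch Basics.
Rowing 30 starts after Barre Basics ends — done with Barre Basics.
Pilates Bootcamp starts before Rowing 30 ends → Rowing 30 and Pilates Bootcamp overlap.
Stretch Lab starts after Rowing 30 ends — done with Rowing 30.
Stretch Lab starts before Pilates Bootcamp ends → Pilates Bootcamp and Stretch Lab overlap.
Spin Express starts after Pilates Bootcamp ends — done with Pilates Bootcamp.
Spin Express starts after Stretch Lab ends — done with Stretch Lab.
Boxing Flow starts exactly when Spin Express ends (back-to-back, no overlap).
Overlapping pairs: Barre Basics & Stretch Basics, Pilates Bootcamp & Rowing 30, Pilates Bootcamp & Stretch Lab — 3 in total.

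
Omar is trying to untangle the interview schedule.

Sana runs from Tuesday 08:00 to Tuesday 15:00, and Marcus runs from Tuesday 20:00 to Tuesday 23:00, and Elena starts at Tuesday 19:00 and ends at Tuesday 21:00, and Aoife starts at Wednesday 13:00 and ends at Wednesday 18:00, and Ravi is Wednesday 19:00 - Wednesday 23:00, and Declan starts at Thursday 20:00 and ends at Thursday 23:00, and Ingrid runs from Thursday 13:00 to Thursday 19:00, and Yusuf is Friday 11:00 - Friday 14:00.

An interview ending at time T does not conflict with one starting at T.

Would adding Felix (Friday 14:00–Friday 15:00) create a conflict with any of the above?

No — it doesn't clash with anything

Sana: ends Tuesday 15:00 at or before Felix starts Friday 14:00 → clear.
Elena: ends Tuesday 21:00 at or before Felix starts Friday 14:00 → clear.
Marcus: ends Tuesday 23:00 at or before Felix starts Friday 14:00 → clear.
Aoife: ends Wednesday 18:00 at or before Felix starts Friday 14:00 → clear.
Ravi: ends Wednesday 23:00 at or before Felix starts Friday 14:00 → clear.
Ingrid: ends Thursday 19:00 at or before Felix starts Friday 14:00 → clear.
Declan: ends Thursday 23:00 at or before Felix starts Friday 14:00 → clear.
Yusuf: ends Friday 14:00 at or before Felix starts Friday 14:00 → clear.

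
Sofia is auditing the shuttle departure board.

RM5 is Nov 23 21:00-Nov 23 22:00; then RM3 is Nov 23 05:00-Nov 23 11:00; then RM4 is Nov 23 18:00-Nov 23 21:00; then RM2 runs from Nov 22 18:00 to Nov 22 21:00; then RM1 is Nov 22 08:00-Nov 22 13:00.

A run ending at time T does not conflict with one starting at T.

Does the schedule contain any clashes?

No

Sorted by start: RM1, RM2, RM3, RM4, RM5.
RM2 starts after RM1 ends — done with RM1.
RM3 starts after RM2 ends — done with RM2.
RM4 starts after RM3 ends — done with RM3.
RM5 starts exactly when RM4 ends (back-to-back, no overlap).
Every pair is clear; the schedule has no overlaps.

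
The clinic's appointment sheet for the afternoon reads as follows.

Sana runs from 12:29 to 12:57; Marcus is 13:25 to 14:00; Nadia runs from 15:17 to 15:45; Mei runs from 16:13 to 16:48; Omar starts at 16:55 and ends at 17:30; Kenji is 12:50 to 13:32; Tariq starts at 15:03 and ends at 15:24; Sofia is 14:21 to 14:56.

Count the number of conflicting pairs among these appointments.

3

Sorted by start: Sana, Kenji, Marcus, Sofia, Tariq, Nadia, Mei, Omar.
Kenji starts before Sana ends → Sana and Kenji overlap.
Marcus starts after Sana ends, so Sana has no further overlaps.
Marcus starts before Kenji ends → Kenji and Marcus overlap.
Sofia starts after Kenji ends, so Kenji has no further overlaps.
Sofia starts after Marcus ends, so Marcus has no further overlaps.
Tariq starts after Sofia ends, so Sofia has no further overlaps.
Nadia starts before Tariq ends → Tariq and Nadia overlap.
Mei starts after Tariq ends, so Tariq has no further overlaps.
Mei starts after Nadia ends, so Nadia has no further overlaps.
Omar starts after Mei ends.
Overlapping pairs: Kenji & Marcus, Kenji & Sana, Nadia & Tariq — 3 in total.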